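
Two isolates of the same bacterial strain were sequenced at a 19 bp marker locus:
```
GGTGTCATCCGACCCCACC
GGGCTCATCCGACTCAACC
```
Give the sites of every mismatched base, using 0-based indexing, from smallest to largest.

2, 3, 13, 15

Scanning 0-based: 2: T/G; 3: G/C; 13: C/T; 15: C/A.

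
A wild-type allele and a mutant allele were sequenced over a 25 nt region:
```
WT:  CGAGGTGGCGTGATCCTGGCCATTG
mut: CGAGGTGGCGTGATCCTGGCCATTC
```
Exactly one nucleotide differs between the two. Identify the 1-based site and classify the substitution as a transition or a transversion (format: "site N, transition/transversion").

site 25, transversion

Site 25 changes G→C. G is a purine and C is a pyrimidine, so this is a transversion.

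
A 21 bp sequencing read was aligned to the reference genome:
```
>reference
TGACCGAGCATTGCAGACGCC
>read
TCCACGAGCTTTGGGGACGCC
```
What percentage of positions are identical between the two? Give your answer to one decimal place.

Mismatches at positions 2, 3, 4, 10, 14, 15 (1-based): 6 of 21.
Identical positions: 15/21 = 71.43% → 71.4%.

71.4%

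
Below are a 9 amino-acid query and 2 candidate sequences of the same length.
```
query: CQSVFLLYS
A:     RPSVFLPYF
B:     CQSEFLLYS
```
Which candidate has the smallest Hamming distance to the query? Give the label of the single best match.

A differs at 4 residues; B differs at 1 residue. The closest is B.

B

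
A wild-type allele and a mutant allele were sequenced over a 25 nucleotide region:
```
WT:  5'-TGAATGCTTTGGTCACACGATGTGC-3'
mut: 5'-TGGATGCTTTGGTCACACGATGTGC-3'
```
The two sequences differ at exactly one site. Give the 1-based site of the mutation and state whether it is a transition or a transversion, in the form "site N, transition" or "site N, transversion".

site 3, transition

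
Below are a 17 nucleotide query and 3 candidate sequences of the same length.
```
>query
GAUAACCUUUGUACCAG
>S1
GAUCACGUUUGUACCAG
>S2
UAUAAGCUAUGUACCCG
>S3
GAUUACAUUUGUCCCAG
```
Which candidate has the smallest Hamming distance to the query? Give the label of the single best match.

S1 differs at 2 bases; S2 differs at 4 bases; S3 differs at 3 bases. The closest is S1.

S1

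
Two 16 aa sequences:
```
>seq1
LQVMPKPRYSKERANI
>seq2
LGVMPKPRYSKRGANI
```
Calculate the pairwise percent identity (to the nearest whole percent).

81%

3 positions differ (2, 12, 13), so 13 of 16 match: 13/16 = 81.25%.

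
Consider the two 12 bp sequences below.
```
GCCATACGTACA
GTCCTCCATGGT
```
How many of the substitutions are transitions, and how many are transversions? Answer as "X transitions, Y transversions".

3 transitions, 4 transversions

Transitions (purine↔purine or pyrimidine↔pyrimidine): 2 C→T, 8 G→A, 10 A→G.
Transversions (purine↔pyrimidine): 4 A→C, 6 A→C, 11 C→G, 12 A→T.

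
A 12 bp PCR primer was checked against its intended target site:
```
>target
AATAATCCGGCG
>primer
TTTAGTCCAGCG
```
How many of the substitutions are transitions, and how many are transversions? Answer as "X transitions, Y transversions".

2 transitions, 2 transversions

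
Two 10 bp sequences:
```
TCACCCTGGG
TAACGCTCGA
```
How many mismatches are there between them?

4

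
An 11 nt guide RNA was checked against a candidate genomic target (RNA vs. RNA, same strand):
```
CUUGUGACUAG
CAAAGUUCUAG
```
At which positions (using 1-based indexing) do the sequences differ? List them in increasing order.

Scanning 1-based: 2: U/A; 3: U/A; 4: G/A; 5: U/G; 6: G/U; 7: A/U.

2, 3, 4, 5, 6, 7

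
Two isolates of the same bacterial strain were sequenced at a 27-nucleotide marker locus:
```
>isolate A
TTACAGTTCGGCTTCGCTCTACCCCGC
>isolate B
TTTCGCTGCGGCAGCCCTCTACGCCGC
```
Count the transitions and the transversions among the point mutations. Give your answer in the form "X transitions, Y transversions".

1 transition, 7 transversions

Transitions (purine↔purine or pyrimidine↔pyrimidine): 5 A→G.
Transversions (purine↔pyrimidine): 3 A→T, 6 G→C, 8 T→G, 13 T→A, 14 T→G, 16 G→C, 23 C→G.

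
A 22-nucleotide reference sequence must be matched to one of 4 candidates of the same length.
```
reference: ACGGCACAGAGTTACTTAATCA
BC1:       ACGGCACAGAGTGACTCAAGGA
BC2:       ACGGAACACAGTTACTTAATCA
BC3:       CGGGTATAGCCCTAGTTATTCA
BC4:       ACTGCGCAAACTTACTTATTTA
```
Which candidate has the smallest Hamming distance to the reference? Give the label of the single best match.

BC2

Hamming distances to reference — BC1: 4; BC2: 2; BC3: 9; BC4: 6.
Smallest is BC2 with 2 mismatches.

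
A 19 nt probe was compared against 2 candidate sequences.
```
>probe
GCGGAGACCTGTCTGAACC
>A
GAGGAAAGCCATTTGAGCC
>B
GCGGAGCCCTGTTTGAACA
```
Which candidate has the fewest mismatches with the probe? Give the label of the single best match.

B

Hamming distances to probe — A: 7; B: 3.
Smallest is B with 3 mismatches.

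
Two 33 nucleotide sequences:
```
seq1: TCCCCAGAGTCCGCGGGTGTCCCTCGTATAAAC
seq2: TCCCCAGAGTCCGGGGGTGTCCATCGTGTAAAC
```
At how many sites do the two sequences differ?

3

The sequences differ at sites 14, 23, 28 (1-based) — 3 in total.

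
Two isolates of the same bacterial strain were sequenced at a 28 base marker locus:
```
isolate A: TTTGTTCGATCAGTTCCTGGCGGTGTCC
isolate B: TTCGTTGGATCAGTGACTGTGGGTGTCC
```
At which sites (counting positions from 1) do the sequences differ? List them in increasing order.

3, 7, 15, 16, 20, 21

Scanning 1-based: 3: T/C; 7: C/G; 15: T/G; 16: C/A; 20: G/T; 21: C/G.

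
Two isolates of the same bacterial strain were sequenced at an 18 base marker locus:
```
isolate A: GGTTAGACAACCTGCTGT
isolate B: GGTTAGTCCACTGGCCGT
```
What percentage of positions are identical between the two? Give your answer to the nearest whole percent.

72%

5 positions differ (7, 9, 12, 13, 16), so 13 of 18 match: 13/18 = 72.22%.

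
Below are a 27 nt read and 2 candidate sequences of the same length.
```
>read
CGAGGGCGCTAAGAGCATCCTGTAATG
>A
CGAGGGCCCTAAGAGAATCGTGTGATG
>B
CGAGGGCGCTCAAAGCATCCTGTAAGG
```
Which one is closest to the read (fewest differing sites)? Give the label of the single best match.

B

Hamming distances to read — A: 4; B: 3.
Smallest is B with 3 mismatches.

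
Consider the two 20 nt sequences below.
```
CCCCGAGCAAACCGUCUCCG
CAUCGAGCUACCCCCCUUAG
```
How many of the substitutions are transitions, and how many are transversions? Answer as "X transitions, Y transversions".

Transitions (purine↔purine or pyrimidine↔pyrimidine): 3 C→U, 15 U→C, 18 C→U.
Transversions (purine↔pyrimidine): 2 C→A, 9 A→U, 11 A→C, 14 G→C, 19 C→A.

3 transitions, 5 transversions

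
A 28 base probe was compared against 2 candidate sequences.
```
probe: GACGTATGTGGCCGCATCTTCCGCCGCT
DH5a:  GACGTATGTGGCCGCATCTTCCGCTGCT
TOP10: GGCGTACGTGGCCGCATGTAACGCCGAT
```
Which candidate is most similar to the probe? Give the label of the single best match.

DH5a

Hamming distances to probe — DH5a: 1; TOP10: 6.
Smallest is DH5a with 1 mismatch.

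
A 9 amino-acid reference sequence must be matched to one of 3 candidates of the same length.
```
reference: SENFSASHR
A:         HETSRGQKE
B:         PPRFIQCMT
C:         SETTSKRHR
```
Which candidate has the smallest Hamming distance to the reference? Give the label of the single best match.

C

A differs at 8 residues; B differs at 8 residues; C differs at 4 residues. The closest is C.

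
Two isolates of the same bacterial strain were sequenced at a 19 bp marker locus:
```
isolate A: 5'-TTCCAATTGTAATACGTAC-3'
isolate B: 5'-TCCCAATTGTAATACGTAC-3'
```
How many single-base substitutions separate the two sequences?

1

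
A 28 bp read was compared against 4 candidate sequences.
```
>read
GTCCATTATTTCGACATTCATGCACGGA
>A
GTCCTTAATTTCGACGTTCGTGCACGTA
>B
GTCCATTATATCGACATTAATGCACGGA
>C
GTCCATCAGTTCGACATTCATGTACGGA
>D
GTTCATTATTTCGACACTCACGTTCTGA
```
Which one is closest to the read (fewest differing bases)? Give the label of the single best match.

B

Hamming distances to read — A: 5; B: 2; C: 3; D: 6.
Smallest is B with 2 mismatches.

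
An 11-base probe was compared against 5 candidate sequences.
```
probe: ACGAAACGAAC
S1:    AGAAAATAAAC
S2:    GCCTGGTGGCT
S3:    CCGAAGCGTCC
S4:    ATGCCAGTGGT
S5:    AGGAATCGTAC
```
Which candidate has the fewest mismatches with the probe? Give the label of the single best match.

S1 differs at 4 bases; S2 differs at 9 bases; S3 differs at 4 bases; S4 differs at 8 bases; S5 differs at 3 bases. The closest is S5.

S5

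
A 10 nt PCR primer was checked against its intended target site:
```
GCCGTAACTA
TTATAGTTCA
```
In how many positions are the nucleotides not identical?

The sequences differ at positions 1, 2, 3, 4, 5, 6, 7, 8, 9 (1-based) — 9 in total.

9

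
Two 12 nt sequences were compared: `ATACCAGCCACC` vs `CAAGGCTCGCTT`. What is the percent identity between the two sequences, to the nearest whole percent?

10 positions differ (1, 2, 4, 5, 6, 7, 9, 10, 11, 12), so 2 of 12 match: 2/12 = 16.67%.

17%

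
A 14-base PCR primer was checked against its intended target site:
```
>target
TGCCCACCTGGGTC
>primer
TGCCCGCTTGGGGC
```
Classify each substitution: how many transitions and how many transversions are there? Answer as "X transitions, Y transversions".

2 transitions, 1 transversion

Mismatches (1-based):
position 6: A→G (purine→purine, transition)
position 8: C→T (pyrimidine→pyrimidine, transition)
position 13: T→G (pyrimidine→purine, transversion)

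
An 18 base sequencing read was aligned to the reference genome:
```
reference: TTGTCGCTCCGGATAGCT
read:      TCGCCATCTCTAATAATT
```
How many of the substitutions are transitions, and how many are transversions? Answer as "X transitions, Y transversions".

Transitions (purine↔purine or pyrimidine↔pyrimidine): 2 T→C, 4 T→C, 6 G→A, 7 C→T, 8 T→C, 9 C→T, 12 G→A, 16 G→A, 17 C→T.
Transversions (purine↔pyrimidine): 11 G→T.

9 transitions, 1 transversion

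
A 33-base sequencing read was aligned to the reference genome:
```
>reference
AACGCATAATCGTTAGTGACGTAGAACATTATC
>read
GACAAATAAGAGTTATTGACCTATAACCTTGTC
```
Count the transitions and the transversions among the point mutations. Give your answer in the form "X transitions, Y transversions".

3 transitions, 7 transversions

Mismatches (1-based):
position 1: A→G (purine→purine, transition)
position 4: G→A (purine→purine, transition)
position 5: C→A (pyrimidine→purine, transversion)
position 10: T→G (pyrimidine→purine, transversion)
position 11: C→A (pyrimidine→purine, transversion)
position 16: G→T (purine→pyrimidine, transversion)
position 21: G→C (purine→pyrimidine, transversion)
position 24: G→T (purine→pyrimidine, transversion)
position 28: A→C (purine→pyrimidine, transversion)
position 31: A→G (purine→purine, transition)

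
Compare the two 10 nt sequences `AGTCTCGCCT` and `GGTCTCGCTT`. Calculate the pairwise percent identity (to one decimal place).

80.0%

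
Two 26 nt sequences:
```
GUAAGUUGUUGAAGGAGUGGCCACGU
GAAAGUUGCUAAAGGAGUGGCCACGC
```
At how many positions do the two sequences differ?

The sequences differ at positions 2, 9, 11, 26 (1-based) — 4 in total.

4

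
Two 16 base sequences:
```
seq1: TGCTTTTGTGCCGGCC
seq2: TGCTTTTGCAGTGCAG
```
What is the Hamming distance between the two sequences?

Comparing position by position, 7 sites differ: 9 (T/C), 10 (G/A), 11 (C/G), 12 (C/T), 14 (G/C), 15 (C/A), 16 (C/G).

7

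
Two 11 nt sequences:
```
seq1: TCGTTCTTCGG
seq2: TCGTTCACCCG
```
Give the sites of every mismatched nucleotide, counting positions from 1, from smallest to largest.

7, 8, 10

Differences at site 7 (T→A), site 8 (T→C), site 10 (G→C).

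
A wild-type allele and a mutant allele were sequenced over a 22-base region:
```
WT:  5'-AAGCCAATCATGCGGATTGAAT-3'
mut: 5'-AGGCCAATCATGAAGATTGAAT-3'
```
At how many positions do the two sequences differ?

Mismatches (1-based): position 2: A→G; position 13: C→A; position 14: G→A.

3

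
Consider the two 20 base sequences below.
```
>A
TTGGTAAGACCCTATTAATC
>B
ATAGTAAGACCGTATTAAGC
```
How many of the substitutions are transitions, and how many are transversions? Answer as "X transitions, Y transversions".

Mismatches (1-based):
position 1: T→A (pyrimidine→purine, transversion)
position 3: G→A (purine→purine, transition)
position 12: C→G (pyrimidine→purine, transversion)
position 19: T→G (pyrimidine→purine, transversion)

1 transition, 3 transversions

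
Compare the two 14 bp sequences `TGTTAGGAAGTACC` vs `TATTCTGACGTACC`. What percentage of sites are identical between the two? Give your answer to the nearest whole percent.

Mismatches at positions 2, 5, 6, 9 (1-based): 4 of 14.
Identical positions: 10/14 = 71.43% → 71%.

71%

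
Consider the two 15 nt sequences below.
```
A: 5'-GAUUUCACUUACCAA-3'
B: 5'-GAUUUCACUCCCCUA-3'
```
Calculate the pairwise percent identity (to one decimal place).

80.0%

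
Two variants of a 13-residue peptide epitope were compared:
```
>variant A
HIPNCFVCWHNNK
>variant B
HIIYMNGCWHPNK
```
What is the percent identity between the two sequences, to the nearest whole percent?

Mismatches at positions 3, 4, 5, 6, 7, 11 (1-based): 6 of 13.
Identical positions: 7/13 = 53.85% → 54%.

54%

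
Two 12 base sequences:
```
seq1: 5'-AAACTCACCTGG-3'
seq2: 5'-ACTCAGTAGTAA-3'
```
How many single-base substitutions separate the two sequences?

The sequences differ at bases 2, 3, 5, 6, 7, 8, 9, 11, 12 (1-based) — 9 in total.

9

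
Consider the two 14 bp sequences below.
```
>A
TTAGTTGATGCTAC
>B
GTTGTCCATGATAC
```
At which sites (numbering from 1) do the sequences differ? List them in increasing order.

1, 3, 6, 7, 11

Differences at site 1 (T→G), site 3 (A→T), site 6 (T→C), site 7 (G→C), site 11 (C→A).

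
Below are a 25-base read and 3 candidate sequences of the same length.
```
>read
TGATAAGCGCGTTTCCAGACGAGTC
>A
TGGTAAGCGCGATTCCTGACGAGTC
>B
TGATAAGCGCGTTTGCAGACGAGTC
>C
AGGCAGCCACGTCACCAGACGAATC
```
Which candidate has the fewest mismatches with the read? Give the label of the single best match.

Hamming distances to read — A: 3; B: 1; C: 9.
Smallest is B with 1 mismatch.

B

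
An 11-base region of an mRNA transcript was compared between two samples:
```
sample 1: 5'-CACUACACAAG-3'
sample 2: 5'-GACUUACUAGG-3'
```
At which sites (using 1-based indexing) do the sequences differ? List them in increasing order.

1, 5, 6, 7, 8, 10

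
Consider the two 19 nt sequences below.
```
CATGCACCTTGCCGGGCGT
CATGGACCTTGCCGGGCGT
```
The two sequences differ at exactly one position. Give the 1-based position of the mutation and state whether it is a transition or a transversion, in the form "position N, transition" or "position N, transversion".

position 5, transversion

Position 5 changes C→G. C is a pyrimidine and G is a purine, so this is a transversion.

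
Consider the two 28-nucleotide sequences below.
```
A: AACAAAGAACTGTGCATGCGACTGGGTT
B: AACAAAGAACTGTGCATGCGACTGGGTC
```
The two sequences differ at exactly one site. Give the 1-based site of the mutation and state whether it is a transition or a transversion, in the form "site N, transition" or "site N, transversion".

Site 28 changes T→C. T is a pyrimidine and C is a pyrimidine, so this is a transition.

site 28, transition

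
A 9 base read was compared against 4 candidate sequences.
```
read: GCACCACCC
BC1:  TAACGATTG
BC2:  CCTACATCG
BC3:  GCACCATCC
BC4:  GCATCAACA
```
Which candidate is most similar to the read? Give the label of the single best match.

BC1 differs at 6 sites; BC2 differs at 5 sites; BC3 differs at 1 site; BC4 differs at 3 sites. The closest is BC3.

BC3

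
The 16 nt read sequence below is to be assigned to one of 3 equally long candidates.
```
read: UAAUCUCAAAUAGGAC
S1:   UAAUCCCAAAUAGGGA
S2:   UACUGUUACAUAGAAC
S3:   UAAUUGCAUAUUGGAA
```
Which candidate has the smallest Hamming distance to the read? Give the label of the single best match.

S1

Hamming distances to read — S1: 3; S2: 5; S3: 5.
Smallest is S1 with 3 mismatches.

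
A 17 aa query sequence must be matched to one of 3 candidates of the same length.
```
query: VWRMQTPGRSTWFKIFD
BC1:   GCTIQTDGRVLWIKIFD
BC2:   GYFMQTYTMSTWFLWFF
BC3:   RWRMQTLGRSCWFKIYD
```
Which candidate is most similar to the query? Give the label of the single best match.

BC3

Hamming distances to query — BC1: 8; BC2: 9; BC3: 4.
Smallest is BC3 with 4 mismatches.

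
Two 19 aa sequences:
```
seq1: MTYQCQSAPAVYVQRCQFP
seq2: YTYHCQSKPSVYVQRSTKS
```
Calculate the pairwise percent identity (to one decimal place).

Mismatches at positions 1, 4, 8, 10, 16, 17, 18, 19 (1-based): 8 of 19.
Identical positions: 11/19 = 57.89% → 57.9%.

57.9%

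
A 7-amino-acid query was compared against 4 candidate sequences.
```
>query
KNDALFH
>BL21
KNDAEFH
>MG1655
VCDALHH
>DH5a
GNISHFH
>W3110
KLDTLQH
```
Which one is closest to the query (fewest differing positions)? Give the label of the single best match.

BL21 differs at 1 position; MG1655 differs at 3 positions; DH5a differs at 4 positions; W3110 differs at 3 positions. The closest is BL21.

BL21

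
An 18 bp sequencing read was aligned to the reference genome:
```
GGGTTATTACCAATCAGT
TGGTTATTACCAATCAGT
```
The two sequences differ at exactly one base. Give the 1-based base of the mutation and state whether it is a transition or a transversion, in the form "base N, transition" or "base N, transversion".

The sequences differ only at base 1: G→T (purine→pyrimidine), a transversion.

base 1, transversion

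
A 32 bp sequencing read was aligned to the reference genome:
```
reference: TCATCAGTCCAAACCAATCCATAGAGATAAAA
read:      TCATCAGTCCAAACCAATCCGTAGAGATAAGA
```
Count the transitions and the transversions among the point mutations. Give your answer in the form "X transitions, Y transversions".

Mismatches (1-based):
site 21: A→G (purine→purine, transition)
site 31: A→G (purine→purine, transition)

2 transitions, 0 transversions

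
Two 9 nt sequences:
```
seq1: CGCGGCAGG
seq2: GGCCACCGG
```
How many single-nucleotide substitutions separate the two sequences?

Mismatches (1-based): site 1: C→G; site 4: G→C; site 5: G→A; site 7: A→C.

4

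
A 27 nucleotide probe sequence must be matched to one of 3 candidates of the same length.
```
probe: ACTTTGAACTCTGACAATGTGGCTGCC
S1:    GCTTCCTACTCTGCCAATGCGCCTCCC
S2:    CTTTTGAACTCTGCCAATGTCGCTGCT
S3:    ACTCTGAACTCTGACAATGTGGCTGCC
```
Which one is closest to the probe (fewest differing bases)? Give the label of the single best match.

Hamming distances to probe — S1: 8; S2: 5; S3: 1.
Smallest is S3 with 1 mismatch.

S3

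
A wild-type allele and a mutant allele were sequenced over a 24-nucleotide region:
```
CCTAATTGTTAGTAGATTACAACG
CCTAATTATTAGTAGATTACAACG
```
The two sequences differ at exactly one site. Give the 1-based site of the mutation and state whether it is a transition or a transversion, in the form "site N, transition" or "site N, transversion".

site 8, transition

Site 8 changes G→A. G is a purine and A is a purine, so this is a transition.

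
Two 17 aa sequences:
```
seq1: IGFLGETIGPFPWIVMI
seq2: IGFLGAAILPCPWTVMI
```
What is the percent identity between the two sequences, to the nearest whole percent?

Mismatches at positions 6, 7, 9, 11, 14 (1-based): 5 of 17.
Identical positions: 12/17 = 70.59% → 71%.

71%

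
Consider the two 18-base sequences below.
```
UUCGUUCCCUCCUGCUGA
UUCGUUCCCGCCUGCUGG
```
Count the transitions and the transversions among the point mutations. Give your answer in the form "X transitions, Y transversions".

Transitions (purine↔purine or pyrimidine↔pyrimidine): 18 A→G.
Transversions (purine↔pyrimidine): 10 U→G.

1 transition, 1 transversion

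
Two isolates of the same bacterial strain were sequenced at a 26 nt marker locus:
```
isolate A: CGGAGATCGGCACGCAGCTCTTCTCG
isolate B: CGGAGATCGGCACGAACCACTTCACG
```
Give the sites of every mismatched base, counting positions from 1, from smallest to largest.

15, 17, 19, 24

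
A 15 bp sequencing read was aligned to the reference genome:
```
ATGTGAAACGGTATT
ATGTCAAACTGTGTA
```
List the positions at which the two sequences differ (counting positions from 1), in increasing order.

Differences at position 5 (G→C), position 10 (G→T), position 13 (A→G), position 15 (T→A).

5, 10, 13, 15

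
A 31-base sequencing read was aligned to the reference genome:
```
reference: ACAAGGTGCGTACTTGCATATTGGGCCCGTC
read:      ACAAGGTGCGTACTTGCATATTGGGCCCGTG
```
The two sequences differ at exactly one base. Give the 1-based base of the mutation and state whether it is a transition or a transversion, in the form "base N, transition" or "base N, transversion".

base 31, transversion

Base 31 changes C→G. C is a pyrimidine and G is a purine, so this is a transversion.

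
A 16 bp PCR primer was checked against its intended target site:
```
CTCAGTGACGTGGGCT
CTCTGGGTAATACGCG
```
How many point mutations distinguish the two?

The sequences differ at sites 4, 6, 8, 9, 10, 12, 13, 16 (1-based) — 8 in total.

8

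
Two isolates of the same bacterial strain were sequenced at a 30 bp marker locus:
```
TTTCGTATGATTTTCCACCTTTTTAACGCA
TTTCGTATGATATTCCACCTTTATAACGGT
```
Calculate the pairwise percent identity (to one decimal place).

Mismatches at positions 12, 23, 29, 30 (1-based): 4 of 30.
Identical positions: 26/30 = 86.67% → 86.7%.

86.7%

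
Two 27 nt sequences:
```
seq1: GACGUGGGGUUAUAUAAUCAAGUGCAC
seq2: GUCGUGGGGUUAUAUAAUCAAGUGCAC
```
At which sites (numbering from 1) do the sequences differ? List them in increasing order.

2

Scanning 1-based: 2: A/U.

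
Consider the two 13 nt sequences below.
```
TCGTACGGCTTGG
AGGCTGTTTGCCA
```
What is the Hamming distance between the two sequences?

12

The sequences differ at sites 1, 2, 4, 5, 6, 7, 8, 9, 10, 11, 12, 13 (1-based) — 12 in total.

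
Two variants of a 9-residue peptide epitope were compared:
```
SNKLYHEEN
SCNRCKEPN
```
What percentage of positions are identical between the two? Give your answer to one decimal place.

6 positions differ (2, 3, 4, 5, 6, 8), so 3 of 9 match: 3/9 = 33.33%.

33.3%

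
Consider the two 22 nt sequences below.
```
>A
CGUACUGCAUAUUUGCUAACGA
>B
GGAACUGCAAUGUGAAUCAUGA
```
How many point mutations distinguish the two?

Comparing position by position, 10 positions differ: 1 (C/G), 3 (U/A), 10 (U/A), 11 (A/U), 12 (U/G), 14 (U/G), 15 (G/A), 16 (C/A), 18 (A/C), 20 (C/U).

10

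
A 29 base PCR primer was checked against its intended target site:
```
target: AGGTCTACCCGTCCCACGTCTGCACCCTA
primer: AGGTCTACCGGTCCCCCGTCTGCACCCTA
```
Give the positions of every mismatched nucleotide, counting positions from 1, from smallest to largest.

Differences at position 10 (C→G), position 16 (A→C).

10, 16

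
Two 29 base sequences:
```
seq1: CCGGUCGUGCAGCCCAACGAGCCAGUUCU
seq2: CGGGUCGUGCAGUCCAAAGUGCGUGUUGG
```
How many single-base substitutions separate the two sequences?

Comparing position by position, 8 bases differ: 2 (C/G), 13 (C/U), 18 (C/A), 20 (A/U), 23 (C/G), 24 (A/U), 28 (C/G), 29 (U/G).

8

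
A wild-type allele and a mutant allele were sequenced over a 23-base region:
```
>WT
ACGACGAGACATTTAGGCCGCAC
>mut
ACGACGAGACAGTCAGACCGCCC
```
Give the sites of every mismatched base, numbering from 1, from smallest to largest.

12, 14, 17, 22

Scanning 1-based: 12: T/G; 14: T/C; 17: G/A; 22: A/C.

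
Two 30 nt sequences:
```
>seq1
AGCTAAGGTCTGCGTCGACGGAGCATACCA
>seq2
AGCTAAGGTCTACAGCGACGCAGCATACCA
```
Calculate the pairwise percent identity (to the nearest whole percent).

4 positions differ (12, 14, 15, 21), so 26 of 30 match: 26/30 = 86.67%.

87%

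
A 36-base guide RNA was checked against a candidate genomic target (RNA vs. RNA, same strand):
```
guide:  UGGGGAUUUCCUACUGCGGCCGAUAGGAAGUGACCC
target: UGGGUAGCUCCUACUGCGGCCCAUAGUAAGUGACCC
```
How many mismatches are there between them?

5

Mismatches (1-based): site 5: G→U; site 7: U→G; site 8: U→C; site 22: G→C; site 27: G→U.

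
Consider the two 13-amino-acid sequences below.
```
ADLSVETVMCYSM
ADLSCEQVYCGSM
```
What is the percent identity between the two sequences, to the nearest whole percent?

69%

Mismatches at positions 5, 7, 9, 11 (1-based): 4 of 13.
Identical positions: 9/13 = 69.23% → 69%.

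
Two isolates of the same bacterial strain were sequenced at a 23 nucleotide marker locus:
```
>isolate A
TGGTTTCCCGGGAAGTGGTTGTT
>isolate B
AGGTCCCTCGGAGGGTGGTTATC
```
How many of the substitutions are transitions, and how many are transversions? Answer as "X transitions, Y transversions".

Transitions (purine↔purine or pyrimidine↔pyrimidine): 5 T→C, 6 T→C, 8 C→T, 12 G→A, 13 A→G, 14 A→G, 21 G→A, 23 T→C.
Transversions (purine↔pyrimidine): 1 T→A.

8 transitions, 1 transversion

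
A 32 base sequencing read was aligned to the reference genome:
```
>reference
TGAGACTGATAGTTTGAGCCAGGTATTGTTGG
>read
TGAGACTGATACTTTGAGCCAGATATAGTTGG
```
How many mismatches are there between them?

3

Mismatches (1-based): base 12: G→C; base 23: G→A; base 27: T→A.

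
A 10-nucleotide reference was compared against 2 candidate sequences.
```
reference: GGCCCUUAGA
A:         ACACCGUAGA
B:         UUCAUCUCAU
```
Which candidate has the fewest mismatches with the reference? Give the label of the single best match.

A differs at 4 sites; B differs at 8 sites. The closest is A.

A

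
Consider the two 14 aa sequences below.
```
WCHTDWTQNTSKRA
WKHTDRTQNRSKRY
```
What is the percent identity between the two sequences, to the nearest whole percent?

Mismatches at positions 2, 6, 10, 14 (1-based): 4 of 14.
Identical positions: 10/14 = 71.43% → 71%.

71%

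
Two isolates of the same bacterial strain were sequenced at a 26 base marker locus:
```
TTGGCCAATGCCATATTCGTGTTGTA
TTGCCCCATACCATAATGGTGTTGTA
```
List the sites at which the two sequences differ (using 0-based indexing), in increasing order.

3, 6, 9, 15, 17

Scanning 0-based: 3: G/C; 6: A/C; 9: G/A; 15: T/A; 17: C/G.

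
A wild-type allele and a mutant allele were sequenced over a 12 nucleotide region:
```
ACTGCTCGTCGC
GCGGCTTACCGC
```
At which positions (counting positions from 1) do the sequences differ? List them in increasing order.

1, 3, 7, 8, 9

Scanning 1-based: 1: A/G; 3: T/G; 7: C/T; 8: G/A; 9: T/C.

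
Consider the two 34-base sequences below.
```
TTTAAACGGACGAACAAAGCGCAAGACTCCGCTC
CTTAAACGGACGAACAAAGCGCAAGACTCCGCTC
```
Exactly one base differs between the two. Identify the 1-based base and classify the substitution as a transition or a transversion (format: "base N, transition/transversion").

base 1, transition

Base 1 changes T→C. T is a pyrimidine and C is a pyrimidine, so this is a transition.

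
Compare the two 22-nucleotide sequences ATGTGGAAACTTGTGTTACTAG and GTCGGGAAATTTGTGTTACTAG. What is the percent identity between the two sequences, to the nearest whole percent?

Mismatches at positions 1, 3, 4, 10 (1-based): 4 of 22.
Identical positions: 18/22 = 81.82% → 82%.

82%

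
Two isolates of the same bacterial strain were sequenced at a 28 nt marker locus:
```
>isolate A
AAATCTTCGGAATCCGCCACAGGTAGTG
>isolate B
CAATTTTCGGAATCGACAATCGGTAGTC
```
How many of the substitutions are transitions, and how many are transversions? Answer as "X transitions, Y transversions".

3 transitions, 5 transversions

Mismatches (1-based):
site 1: A→C (purine→pyrimidine, transversion)
site 5: C→T (pyrimidine→pyrimidine, transition)
site 15: C→G (pyrimidine→purine, transversion)
site 16: G→A (purine→purine, transition)
site 18: C→A (pyrimidine→purine, transversion)
site 20: C→T (pyrimidine→pyrimidine, transition)
site 21: A→C (purine→pyrimidine, transversion)
site 28: G→C (purine→pyrimidine, transversion)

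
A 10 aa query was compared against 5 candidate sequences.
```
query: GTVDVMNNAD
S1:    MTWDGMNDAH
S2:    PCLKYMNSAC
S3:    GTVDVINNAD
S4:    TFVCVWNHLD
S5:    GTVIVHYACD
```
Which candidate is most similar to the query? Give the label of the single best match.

S1 differs at 5 residues; S2 differs at 7 residues; S3 differs at 1 residue; S4 differs at 6 residues; S5 differs at 5 residues. The closest is S3.

S3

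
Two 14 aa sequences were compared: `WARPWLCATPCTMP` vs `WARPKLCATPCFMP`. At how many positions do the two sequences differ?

2

The sequences differ at positions 5, 12 (1-based) — 2 in total.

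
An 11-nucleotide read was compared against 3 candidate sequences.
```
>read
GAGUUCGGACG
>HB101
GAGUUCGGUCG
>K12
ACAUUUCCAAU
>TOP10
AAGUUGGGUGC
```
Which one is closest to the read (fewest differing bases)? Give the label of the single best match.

HB101

Hamming distances to read — HB101: 1; K12: 8; TOP10: 5.
Smallest is HB101 with 1 mismatch.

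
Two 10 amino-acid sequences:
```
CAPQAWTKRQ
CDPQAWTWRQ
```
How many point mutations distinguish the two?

The sequences differ at positions 2, 8 (1-based) — 2 in total.

2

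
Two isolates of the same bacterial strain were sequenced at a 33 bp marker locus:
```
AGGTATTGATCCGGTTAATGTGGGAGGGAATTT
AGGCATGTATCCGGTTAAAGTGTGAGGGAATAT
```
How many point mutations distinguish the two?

6

The sequences differ at bases 4, 7, 8, 19, 23, 32 (1-based) — 6 in total.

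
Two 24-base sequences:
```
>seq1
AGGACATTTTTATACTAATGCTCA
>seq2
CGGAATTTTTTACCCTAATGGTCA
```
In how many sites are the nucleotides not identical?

6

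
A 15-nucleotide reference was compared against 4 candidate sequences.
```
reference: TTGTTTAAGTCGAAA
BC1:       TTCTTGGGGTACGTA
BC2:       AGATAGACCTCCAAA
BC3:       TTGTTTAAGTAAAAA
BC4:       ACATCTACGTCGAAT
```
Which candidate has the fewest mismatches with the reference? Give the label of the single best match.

BC1 differs at 8 positions; BC2 differs at 8 positions; BC3 differs at 2 positions; BC4 differs at 6 positions. The closest is BC3.

BC3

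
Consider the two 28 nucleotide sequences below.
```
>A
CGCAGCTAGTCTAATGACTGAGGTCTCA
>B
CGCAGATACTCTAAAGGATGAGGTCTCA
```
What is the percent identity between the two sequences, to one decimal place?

5 positions differ (6, 9, 15, 17, 18), so 23 of 28 match: 23/28 = 82.14%.

82.1%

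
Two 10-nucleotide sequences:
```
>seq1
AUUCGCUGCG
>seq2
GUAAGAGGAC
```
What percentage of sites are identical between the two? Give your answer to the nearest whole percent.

7 positions differ (1, 3, 4, 6, 7, 9, 10), so 3 of 10 match: 3/10 = 30%.

30%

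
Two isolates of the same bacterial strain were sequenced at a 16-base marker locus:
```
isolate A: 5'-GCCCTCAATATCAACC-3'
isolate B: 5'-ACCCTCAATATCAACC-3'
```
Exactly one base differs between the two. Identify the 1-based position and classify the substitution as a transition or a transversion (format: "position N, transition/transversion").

position 1, transition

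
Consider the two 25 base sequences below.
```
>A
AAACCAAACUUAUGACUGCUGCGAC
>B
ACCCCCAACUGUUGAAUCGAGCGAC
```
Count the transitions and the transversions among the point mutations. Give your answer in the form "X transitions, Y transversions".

Transitions (purine↔purine or pyrimidine↔pyrimidine): none.
Transversions (purine↔pyrimidine): 2 A→C, 3 A→C, 6 A→C, 11 U→G, 12 A→U, 16 C→A, 18 G→C, 19 C→G, 20 U→A.

0 transitions, 9 transversions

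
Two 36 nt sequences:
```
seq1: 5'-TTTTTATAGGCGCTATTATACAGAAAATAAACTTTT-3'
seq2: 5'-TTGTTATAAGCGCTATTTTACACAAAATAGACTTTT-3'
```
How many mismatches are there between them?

5

Comparing position by position, 5 sites differ: 3 (T/G), 9 (G/A), 18 (A/T), 23 (G/C), 30 (A/G).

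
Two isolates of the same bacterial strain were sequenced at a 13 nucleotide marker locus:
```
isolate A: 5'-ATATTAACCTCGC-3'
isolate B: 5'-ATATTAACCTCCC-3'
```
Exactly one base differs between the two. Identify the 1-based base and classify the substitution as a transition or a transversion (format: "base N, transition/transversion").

base 12, transversion

The sequences differ only at base 12: G→C (purine→pyrimidine), a transversion.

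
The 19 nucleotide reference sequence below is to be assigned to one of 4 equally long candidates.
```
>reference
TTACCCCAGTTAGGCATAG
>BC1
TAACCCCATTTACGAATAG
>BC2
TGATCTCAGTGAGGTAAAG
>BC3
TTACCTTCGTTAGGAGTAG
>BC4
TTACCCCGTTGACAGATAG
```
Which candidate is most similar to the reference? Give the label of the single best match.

BC1

Hamming distances to reference — BC1: 4; BC2: 6; BC3: 5; BC4: 6.
Smallest is BC1 with 4 mismatches.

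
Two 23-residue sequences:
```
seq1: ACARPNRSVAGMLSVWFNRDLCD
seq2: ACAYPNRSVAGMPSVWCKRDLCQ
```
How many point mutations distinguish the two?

5

The sequences differ at residues 4, 13, 17, 18, 23 (1-based) — 5 in total.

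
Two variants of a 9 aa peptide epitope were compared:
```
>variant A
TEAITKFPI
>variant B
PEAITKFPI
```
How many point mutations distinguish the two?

Comparing position by position, 1 residue differs: 1 (T/P).

1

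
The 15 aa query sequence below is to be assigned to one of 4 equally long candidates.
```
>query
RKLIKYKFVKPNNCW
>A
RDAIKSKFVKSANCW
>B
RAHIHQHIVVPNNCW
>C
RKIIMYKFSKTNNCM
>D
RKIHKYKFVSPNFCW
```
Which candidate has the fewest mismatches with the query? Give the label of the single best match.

Hamming distances to query — A: 5; B: 7; C: 5; D: 4.
Smallest is D with 4 mismatches.

D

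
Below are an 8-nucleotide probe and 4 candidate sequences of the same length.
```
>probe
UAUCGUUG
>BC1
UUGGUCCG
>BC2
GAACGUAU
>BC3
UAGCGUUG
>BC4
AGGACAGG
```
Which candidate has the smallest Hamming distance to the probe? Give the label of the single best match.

BC3

Hamming distances to probe — BC1: 6; BC2: 4; BC3: 1; BC4: 7.
Smallest is BC3 with 1 mismatch.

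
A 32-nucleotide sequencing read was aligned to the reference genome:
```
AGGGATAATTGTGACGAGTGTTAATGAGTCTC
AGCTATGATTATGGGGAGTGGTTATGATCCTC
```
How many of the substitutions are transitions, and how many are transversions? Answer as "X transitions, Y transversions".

Mismatches (1-based):
position 3: G→C (purine→pyrimidine, transversion)
position 4: G→T (purine→pyrimidine, transversion)
position 7: A→G (purine→purine, transition)
position 11: G→A (purine→purine, transition)
position 14: A→G (purine→purine, transition)
position 15: C→G (pyrimidine→purine, transversion)
position 21: T→G (pyrimidine→purine, transversion)
position 23: A→T (purine→pyrimidine, transversion)
position 28: G→T (purine→pyrimidine, transversion)
position 29: T→C (pyrimidine→pyrimidine, transition)

4 transitions, 6 transversions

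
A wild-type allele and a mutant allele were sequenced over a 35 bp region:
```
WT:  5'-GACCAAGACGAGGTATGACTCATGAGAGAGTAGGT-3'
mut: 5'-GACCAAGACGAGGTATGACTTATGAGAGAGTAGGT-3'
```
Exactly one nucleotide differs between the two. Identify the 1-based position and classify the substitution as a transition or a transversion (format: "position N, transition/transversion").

position 21, transition

Position 21 changes C→T. C is a pyrimidine and T is a pyrimidine, so this is a transition.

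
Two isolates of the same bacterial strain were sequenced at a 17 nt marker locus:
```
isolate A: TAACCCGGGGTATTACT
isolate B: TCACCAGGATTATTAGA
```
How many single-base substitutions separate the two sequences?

The sequences differ at sites 2, 6, 9, 10, 16, 17 (1-based) — 6 in total.

6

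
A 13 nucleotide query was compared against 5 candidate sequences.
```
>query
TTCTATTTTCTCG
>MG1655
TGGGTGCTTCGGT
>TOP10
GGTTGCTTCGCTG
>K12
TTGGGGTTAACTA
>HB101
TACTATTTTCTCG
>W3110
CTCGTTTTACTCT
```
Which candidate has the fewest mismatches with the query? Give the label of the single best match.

HB101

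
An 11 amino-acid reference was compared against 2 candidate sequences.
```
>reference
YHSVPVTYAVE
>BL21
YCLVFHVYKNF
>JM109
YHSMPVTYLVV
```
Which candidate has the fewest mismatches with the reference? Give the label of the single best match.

JM109

BL21 differs at 8 positions; JM109 differs at 3 positions. The closest is JM109.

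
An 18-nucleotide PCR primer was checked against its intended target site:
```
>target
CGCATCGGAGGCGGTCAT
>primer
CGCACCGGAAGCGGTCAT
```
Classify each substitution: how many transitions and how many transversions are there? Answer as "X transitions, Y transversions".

2 transitions, 0 transversions

Transitions (purine↔purine or pyrimidine↔pyrimidine): 5 T→C, 10 G→A.
Transversions (purine↔pyrimidine): none.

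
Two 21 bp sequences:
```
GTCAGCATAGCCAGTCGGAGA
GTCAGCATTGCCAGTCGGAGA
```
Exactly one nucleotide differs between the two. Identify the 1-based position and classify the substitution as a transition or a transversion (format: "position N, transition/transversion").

Position 9 changes A→T. A is a purine and T is a pyrimidine, so this is a transversion.

position 9, transversion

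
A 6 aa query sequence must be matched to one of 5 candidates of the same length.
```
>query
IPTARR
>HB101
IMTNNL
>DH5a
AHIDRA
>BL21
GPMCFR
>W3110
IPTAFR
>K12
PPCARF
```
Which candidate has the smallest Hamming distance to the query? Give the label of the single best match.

W3110

Hamming distances to query — HB101: 4; DH5a: 5; BL21: 4; W3110: 1; K12: 3.
Smallest is W3110 with 1 mismatch.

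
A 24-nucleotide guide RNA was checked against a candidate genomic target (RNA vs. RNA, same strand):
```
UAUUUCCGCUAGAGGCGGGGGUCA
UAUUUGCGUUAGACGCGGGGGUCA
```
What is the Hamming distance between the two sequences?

The sequences differ at bases 6, 9, 14 (1-based) — 3 in total.

3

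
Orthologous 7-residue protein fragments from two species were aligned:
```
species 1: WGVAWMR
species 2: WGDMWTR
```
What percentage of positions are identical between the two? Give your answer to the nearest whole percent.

3 positions differ (3, 4, 6), so 4 of 7 match: 4/7 = 57.14%.

57%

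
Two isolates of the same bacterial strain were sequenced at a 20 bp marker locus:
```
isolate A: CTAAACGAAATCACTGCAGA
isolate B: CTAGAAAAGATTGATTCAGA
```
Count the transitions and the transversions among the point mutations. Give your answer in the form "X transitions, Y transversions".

5 transitions, 3 transversions

Transitions (purine↔purine or pyrimidine↔pyrimidine): 4 A→G, 7 G→A, 9 A→G, 12 C→T, 13 A→G.
Transversions (purine↔pyrimidine): 6 C→A, 14 C→A, 16 G→T.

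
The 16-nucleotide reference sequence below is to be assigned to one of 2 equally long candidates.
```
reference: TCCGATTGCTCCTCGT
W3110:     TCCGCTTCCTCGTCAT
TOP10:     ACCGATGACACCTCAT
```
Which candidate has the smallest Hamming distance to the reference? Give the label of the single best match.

Hamming distances to reference — W3110: 4; TOP10: 5.
Smallest is W3110 with 4 mismatches.

W3110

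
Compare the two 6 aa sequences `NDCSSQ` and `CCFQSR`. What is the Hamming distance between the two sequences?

The sequences differ at positions 1, 2, 3, 4, 6 (1-based) — 5 in total.

5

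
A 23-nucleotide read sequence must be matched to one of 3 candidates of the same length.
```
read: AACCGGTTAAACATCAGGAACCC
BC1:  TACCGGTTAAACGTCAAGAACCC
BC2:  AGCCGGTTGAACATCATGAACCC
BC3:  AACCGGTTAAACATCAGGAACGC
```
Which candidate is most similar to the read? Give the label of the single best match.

Hamming distances to read — BC1: 3; BC2: 3; BC3: 1.
Smallest is BC3 with 1 mismatch.

BC3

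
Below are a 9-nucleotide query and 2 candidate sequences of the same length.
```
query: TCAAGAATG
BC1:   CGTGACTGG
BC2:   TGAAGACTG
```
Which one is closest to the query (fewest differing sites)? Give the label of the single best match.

BC1 differs at 8 sites; BC2 differs at 2 sites. The closest is BC2.

BC2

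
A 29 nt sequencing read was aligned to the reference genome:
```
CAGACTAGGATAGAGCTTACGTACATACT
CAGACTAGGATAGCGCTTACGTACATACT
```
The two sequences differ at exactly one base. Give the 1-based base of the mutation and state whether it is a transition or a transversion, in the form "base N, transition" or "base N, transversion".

base 14, transversion

The sequences differ only at base 14: A→C (purine→pyrimidine), a transversion.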